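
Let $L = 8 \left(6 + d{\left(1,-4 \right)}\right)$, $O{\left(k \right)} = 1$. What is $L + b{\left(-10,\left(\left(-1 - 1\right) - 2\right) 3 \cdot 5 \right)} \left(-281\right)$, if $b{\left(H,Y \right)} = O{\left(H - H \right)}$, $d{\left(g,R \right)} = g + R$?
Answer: $-257$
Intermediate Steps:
$d{\left(g,R \right)} = R + g$
$b{\left(H,Y \right)} = 1$
$L = 24$ ($L = 8 \left(6 + \left(-4 + 1\right)\right) = 8 \left(6 - 3\right) = 8 \cdot 3 = 24$)
$L + b{\left(-10,\left(\left(-1 - 1\right) - 2\right) 3 \cdot 5 \right)} \left(-281\right) = 24 + 1 \left(-281\right) = 24 - 281 = -257$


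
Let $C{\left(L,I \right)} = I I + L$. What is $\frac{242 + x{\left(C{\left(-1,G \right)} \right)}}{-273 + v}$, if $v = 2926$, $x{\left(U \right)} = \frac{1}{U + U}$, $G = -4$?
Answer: $\frac{7261}{79590} \approx 0.09123$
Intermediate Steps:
$C{\left(L,I \right)} = L + I^{2}$ ($C{\left(L,I \right)} = I^{2} + L = L + I^{2}$)
$x{\left(U \right)} = \frac{1}{2 U}$
$\frac{242 + x{\left(C{\left(-1,G \right)} \right)}}{-273 + v} = \frac{242 + \frac{1}{2 \left(-1 + \left(-4\right)^{2}\right)}}{-273 + 2926} = \frac{242 + \frac{1}{2 \left(-1 + 16\right)}}{2653} = \left(242 + \frac{1}{2 \cdot 15}\right) \frac{1}{2653} = \left(242 + \frac{1}{2} \cdot \frac{1}{15}\right) \frac{1}{2653} = \left(242 + \frac{1}{30}\right) \frac{1}{2653} = \frac{7261}{30} \cdot \frac{1}{2653} = \frac{7261}{79590}$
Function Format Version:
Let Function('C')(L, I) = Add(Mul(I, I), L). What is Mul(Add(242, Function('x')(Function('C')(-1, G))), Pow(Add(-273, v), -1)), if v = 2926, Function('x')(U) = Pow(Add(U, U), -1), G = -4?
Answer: Rational(7261, 79590) ≈ 0.091230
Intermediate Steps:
Function('C')(L, I) = Add(L, Pow(I, 2)) (Function('C')(L, I) = Add(Pow(I, 2), L) = Add(L, Pow(I, 2)))
Function('x')(U) = Mul(Rational(1, 2), Pow(U, -1)) (Function('x')(U) = Pow(Mul(2, U), -1) = Mul(Rational(1, 2), Pow(U, -1)))
Mul(Add(242, Function('x')(Function('C')(-1, G))), Pow(Add(-273, v), -1)) = Mul(Add(242, Mul(Rational(1, 2), Pow(Add(-1, Pow(-4, 2)), -1))), Pow(Add(-273, 2926), -1)) = Mul(Add(242, Mul(Rational(1, 2), Pow(Add(-1, 16), -1))), Pow(2653, -1)) = Mul(Add(242, Mul(Rational(1, 2), Pow(15, -1))), Rational(1, 2653)) = Mul(Add(242, Mul(Rational(1, 2), Rational(1, 15))), Rational(1, 2653)) = Mul(Add(242, Rational(1, 30)), Rational(1, 2653)) = Mul(Rational(7261, 30), Rational(1, 2653)) = Rational(7261, 79590)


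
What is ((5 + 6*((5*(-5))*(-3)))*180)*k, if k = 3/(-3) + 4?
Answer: 245700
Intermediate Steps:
k = 3 (k = -⅓*3 + 4 = -1 + 4 = 3)
((5 + 6*((5*(-5))*(-3)))*180)*k = ((5 + 6*((5*(-5))*(-3)))*180)*3 = ((5 + 6*(-25*(-3)))*180)*3 = ((5 + 6*75)*180)*3 = ((5 + 450)*180)*3 = (455*180)*3 = 81900*3 = 245700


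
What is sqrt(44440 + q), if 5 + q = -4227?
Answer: 4*sqrt(2513) ≈ 200.52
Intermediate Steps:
q = -4232 (q = -5 - 4227 = -4232)
sqrt(44440 + q) = sqrt(44440 - 4232) = sqrt(40208) = 4*sqrt(2513)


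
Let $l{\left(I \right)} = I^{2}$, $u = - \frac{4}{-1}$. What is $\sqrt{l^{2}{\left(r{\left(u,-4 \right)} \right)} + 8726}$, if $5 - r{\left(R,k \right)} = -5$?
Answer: $\sqrt{18726} \approx 136.84$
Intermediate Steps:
$u = 4$ ($u = \left(-4\right) \left(-1\right) = 4$)
$r{\left(R,k \right)} = 10$ ($r{\left(R,k \right)} = 5 - -5 = 5 + 5 = 10$)
$\sqrt{l^{2}{\left(r{\left(u,-4 \right)} \right)} + 8726} = \sqrt{\left(10^{2}\right)^{2} + 8726} = \sqrt{100^{2} + 8726} = \sqrt{10000 + 8726} = \sqrt{18726}$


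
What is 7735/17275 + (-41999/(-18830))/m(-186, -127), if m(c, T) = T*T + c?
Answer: 18582594239/41488564558 ≈ 0.44790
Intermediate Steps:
m(c, T) = c + T² (m(c, T) = T² + c = c + T²)
7735/17275 + (-41999/(-18830))/m(-186, -127) = 7735/17275 + (-41999/(-18830))/(-186 + (-127)²) = 7735*(1/17275) + (-41999*(-1/18830))/(-186 + 16129) = 1547/3455 + (41999/18830)/15943 = 1547/3455 + (41999/18830)*(1/15943) = 1547/3455 + 41999/300206690 = 18582594239/41488564558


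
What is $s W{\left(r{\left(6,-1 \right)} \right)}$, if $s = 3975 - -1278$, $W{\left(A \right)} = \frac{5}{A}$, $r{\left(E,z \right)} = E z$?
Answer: $- \frac{8755}{2} \approx -4377.5$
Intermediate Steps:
$s = 5253$ ($s = 3975 + 1278 = 5253$)
$s W{\left(r{\left(6,-1 \right)} \right)} = 5253 \frac{5}{6 \left(-1\right)} = 5253 \frac{5}{-6} = 5253 \cdot 5 \left(- \frac{1}{6}\right) = 5253 \left(- \frac{5}{6}\right) = - \frac{8755}{2}$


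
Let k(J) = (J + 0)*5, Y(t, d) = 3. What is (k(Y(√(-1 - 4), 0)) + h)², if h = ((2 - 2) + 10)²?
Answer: 13225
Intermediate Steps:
h = 100 (h = (0 + 10)² = 10² = 100)
k(J) = 5*J (k(J) = J*5 = 5*J)
(k(Y(√(-1 - 4), 0)) + h)² = (5*3 + 100)² = (15 + 100)² = 115² = 13225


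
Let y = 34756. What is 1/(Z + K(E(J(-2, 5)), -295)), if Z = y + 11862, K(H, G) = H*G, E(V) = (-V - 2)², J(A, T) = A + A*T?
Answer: 1/17118 ≈ 5.8418e-5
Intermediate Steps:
E(V) = (-2 - V)²
K(H, G) = G*H
Z = 46618 (Z = 34756 + 11862 = 46618)
1/(Z + K(E(J(-2, 5)), -295)) = 1/(46618 - 295*(2 - 2*(1 + 5))²) = 1/(46618 - 295*(2 - 2*6)²) = 1/(46618 - 295*(2 - 12)²) = 1/(46618 - 295*(-10)²) = 1/(46618 - 295*100) = 1/(46618 - 29500) = 1/17118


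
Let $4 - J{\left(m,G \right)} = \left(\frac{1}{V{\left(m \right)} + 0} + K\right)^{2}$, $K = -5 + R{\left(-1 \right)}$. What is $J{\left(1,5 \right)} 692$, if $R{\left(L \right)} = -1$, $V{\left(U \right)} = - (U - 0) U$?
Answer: $-31140$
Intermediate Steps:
$V{\left(U \right)} = - U^{2}$ ($V{\left(U \right)} = - (U + 0) U = - U U = - U^{2}$)
$K = -6$ ($K = -5 - 1 = -6$)
$J{\left(m,G \right)} = 4 - \left(-6 - \frac{1}{m^{2}}\right)^{2}$ ($J{\left(m,G \right)} = 4 - \left(\frac{1}{- m^{2} + 0} - 6\right)^{2} = 4 - \left(\frac{1}{\left(-1\right) m^{2}} - 6\right)^{2} = 4 - \left(- \frac{1}{m^{2}} - 6\right)^{2} = 4 - \left(-6 - \frac{1}{m^{2}}\right)^{2}$)
$J{\left(1,5 \right)} 692 = \left(4 - 1^{-4} \left(1 + 6 \cdot 1^{2}\right)^{2}\right) 692 = \left(4 - 1 \left(1 + 6 \cdot 1\right)^{2}\right) 692 = \left(4 - 1 \left(1 + 6\right)^{2}\right) 692 = \left(4 - 1 \cdot 7^{2}\right) 692 = \left(4 - 1 \cdot 49\right) 692 = \left(4 - 49\right) 692 = \left(-45\right) 692 = -31140$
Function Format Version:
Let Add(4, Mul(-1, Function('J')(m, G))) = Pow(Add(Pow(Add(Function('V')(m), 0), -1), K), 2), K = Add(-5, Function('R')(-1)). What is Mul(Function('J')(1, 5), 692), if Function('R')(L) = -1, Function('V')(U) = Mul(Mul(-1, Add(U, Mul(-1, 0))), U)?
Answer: -31140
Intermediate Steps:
Function('V')(U) = Mul(-1, Pow(U, 2)) (Function('V')(U) = Mul(Mul(-1, Add(U, 0)), U) = Mul(Mul(-1, U), U) = Mul(-1, Pow(U, 2)))
K = -6 (K = Add(-5, -1) = -6)
Function('J')(m, G) = Add(4, Mul(-1, Pow(Add(-6, Mul(-1, Pow(m, -2))), 2))) (Function('J')(m, G) = Add(4, Mul(-1, Pow(Add(Pow(Add(Mul(-1, Pow(m, 2)), 0), -1), -6), 2))) = Add(4, Mul(-1, Pow(Add(Pow(Mul(-1, Pow(m, 2)), -1), -6), 2))) = Add(4, Mul(-1, Pow(Add(Mul(-1, Pow(m, -2)), -6), 2))) = Add(4, Mul(-1, Pow(Add(-6, Mul(-1, Pow(m, -2))), 2))))
Mul(Function('J')(1, 5), 692) = Mul(Add(4, Mul(-1, Pow(1, -4), Pow(Add(1, Mul(6, Pow(1, 2))), 2))), 692) = Mul(Add(4, Mul(-1, 1, Pow(Add(1, Mul(6, 1)), 2))), 692) = Mul(Add(4, Mul(-1, 1, Pow(Add(1, 6), 2))), 692) = Mul(Add(4, Mul(-1, 1, Pow(7, 2))), 692) = Mul(Add(4, Mul(-1, 1, 49)), 692) = Mul(Add(4, -49), 692) = Mul(-45, 692) = -31140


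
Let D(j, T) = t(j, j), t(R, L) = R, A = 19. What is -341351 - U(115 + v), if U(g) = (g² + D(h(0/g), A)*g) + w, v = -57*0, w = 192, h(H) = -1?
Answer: -354653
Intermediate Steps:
D(j, T) = j
v = 0
U(g) = 192 + g² - g (U(g) = (g² - g) + 192 = 192 + g² - g)
-341351 - U(115 + v) = -341351 - (192 + (115 + 0)² - (115 + 0)) = -341351 - (192 + 115² - 1*115) = -341351 - (192 + 13225 - 115) = -341351 - 1*13302 = -341351 - 13302 = -354653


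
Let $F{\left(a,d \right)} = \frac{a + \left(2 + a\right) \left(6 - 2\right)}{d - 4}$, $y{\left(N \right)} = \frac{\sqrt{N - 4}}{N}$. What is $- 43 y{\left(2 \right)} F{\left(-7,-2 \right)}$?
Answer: $- \frac{387 i \sqrt{2}}{4} \approx - 136.83 i$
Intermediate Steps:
$y{\left(N \right)} = \frac{\sqrt{-4 + N}}{N}$
$F{\left(a,d \right)} = \frac{8 + 5 a}{-4 + d}$ ($F{\left(a,d \right)} = \frac{a + \left(2 + a\right) 4}{-4 + d} = \frac{a + \left(8 + 4 a\right)}{-4 + d} = \frac{8 + 5 a}{-4 + d}$)
$- 43 y{\left(2 \right)} F{\left(-7,-2 \right)} = - 43 \frac{\sqrt{-4 + 2}}{2} \frac{8 + 5 \left(-7\right)}{-4 - 2} = - 43 \frac{\sqrt{-2}}{2} \frac{8 - 35}{-6} = - 43 \frac{i \sqrt{2}}{2} \left(\left(- \frac{1}{6}\right) \left(-27\right)\right) = - 43 \frac{i \sqrt{2}}{2} \cdot \frac{9}{2} = - \frac{43 i \sqrt{2}}{2} \cdot \frac{9}{2} = - \frac{387 i \sqrt{2}}{4}$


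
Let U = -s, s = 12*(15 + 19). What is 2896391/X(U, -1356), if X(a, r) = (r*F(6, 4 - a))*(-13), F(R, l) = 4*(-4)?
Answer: -2896391/282048 ≈ -10.269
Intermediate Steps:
F(R, l) = -16
s = 408 (s = 12*34 = 408)
U = -408 (U = -1*408 = -408)
X(a, r) = 208*r (X(a, r) = (r*(-16))*(-13) = -16*r*(-13) = 208*r)
2896391/X(U, -1356) = 2896391/((208*(-1356))) = 2896391/(-282048) = 2896391*(-1/282048) = -2896391/282048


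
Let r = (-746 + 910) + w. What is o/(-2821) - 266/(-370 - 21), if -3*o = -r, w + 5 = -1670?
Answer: 2841959/3309033 ≈ 0.85885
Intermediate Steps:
w = -1675 (w = -5 - 1670 = -1675)
r = -1511 (r = (-746 + 910) - 1675 = 164 - 1675 = -1511)
o = -1511/3 (o = -(-1)*(-1511)/3 = -⅓*1511 = -1511/3 ≈ -503.67)
o/(-2821) - 266/(-370 - 21) = -1511/3/(-2821) - 266/(-370 - 21) = -1511/3*(-1/2821) - 266/(-391) = 1511/8463 - 266*(-1/391) = 1511/8463 + 266/391 = 2841959/3309033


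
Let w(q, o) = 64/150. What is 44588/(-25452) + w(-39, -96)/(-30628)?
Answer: -2133831443/1218037275 ≈ -1.7519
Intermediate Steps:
w(q, o) = 32/75 (w(q, o) = 64*(1/150) = 32/75)
44588/(-25452) + w(-39, -96)/(-30628) = 44588/(-25452) + (32/75)/(-30628) = 44588*(-1/25452) + (32/75)*(-1/30628) = -11147/6363 - 8/574275 = -2133831443/1218037275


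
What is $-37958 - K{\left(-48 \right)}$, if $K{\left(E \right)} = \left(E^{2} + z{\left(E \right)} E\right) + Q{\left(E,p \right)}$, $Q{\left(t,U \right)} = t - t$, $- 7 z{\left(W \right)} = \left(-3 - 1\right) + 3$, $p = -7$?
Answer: $- \frac{281786}{7} \approx -40255.0$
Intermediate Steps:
$z{\left(W \right)} = \frac{1}{7}$ ($z{\left(W \right)} = - \frac{\left(-3 - 1\right) + 3}{7} = - \frac{-4 + 3}{7} = \left(- \frac{1}{7}\right) \left(-1\right) = \frac{1}{7}$)
$Q{\left(t,U \right)} = 0$
$K{\left(E \right)} = E^{2} + \frac{E}{7}$ ($K{\left(E \right)} = \left(E^{2} + \frac{E}{7}\right) + 0 = E^{2} + \frac{E}{7}$)
$-37958 - K{\left(-48 \right)} = -37958 - - 48 \left(\frac{1}{7} - 48\right) = -37958 - \left(-48\right) \left(- \frac{335}{7}\right) = -37958 - \frac{16080}{7} = - \frac{281786}{7}$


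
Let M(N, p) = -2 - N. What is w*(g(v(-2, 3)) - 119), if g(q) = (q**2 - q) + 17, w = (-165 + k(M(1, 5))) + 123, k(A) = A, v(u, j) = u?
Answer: 4320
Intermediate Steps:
w = -45 (w = (-165 + (-2 - 1*1)) + 123 = (-165 + (-2 - 1)) + 123 = (-165 - 3) + 123 = -168 + 123 = -45)
g(q) = 17 + q**2 - q
w*(g(v(-2, 3)) - 119) = -45*((17 + (-2)**2 - 1*(-2)) - 119) = -45*((17 + 4 + 2) - 119) = -45*(23 - 119) = -45*(-96) = 4320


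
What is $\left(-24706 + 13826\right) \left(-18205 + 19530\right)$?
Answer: $-14416000$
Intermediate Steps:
$\left(-24706 + 13826\right) \left(-18205 + 19530\right) = \left(-10880\right) 1325 = -14416000$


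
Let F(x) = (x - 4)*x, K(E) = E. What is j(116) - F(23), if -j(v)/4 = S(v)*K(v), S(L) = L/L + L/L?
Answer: -1365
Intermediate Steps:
F(x) = x*(-4 + x) (F(x) = (-4 + x)*x = x*(-4 + x))
S(L) = 2 (S(L) = 1 + 1 = 2)
j(v) = -8*v
j(116) - F(23) = -8*116 - 23*(-4 + 23) = -928 - 23*19 = -928 - 1*437 = -928 - 437 = -1365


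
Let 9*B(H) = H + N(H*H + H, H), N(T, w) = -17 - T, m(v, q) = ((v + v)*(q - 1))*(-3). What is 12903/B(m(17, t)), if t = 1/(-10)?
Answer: -7425/806 ≈ -9.2122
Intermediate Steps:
t = -⅒ ≈ -0.10000
m(v, q) = -6*v*(-1 + q) (m(v, q) = ((2*v)*(-1 + q))*(-3) = (2*v*(-1 + q))*(-3) = -6*v*(-1 + q))
B(H) = -17/9 - H²/9 (B(H) = (H + (-17 - (H*H + H)))/9 = (H + (-17 - (H² + H)))/9 = (H + (-17 - (H + H²)))/9 = (H + (-17 + (-H - H²)))/9 = (H + (-17 - H - H²))/9 = (-17 - H²)/9 = -17/9 - H²/9)
12903/B(m(17, t)) = 12903/(-17/9 - 10404*(1 - 1*(-⅒))²/9) = 12903/(-17/9 - 10404*(1 + ⅒)²/9) = 12903/(-17/9 - (6*17*(11/10))²/9) = 12903/(-17/9 - (561/5)²/9) = 12903/(-17/9 - ⅑*314721/25) = 12903/(-17/9 - 34969/25) = 12903/(-315146/225) = 12903*(-225/315146) = -7425/806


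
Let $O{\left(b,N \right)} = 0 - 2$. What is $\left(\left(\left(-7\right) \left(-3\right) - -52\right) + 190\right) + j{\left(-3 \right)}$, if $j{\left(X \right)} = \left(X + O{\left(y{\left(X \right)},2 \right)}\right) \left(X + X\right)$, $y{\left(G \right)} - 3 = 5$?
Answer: $293$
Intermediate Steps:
$y{\left(G \right)} = 8$ ($y{\left(G \right)} = 3 + 5 = 8$)
$O{\left(b,N \right)} = -2$ ($O{\left(b,N \right)} = 0 - 2 = -2$)
$j{\left(X \right)} = 2 X \left(-2 + X\right)$ ($j{\left(X \right)} = \left(X - 2\right) \left(X + X\right) = \left(-2 + X\right) 2 X = 2 X \left(-2 + X\right)$)
$\left(\left(\left(-7\right) \left(-3\right) - -52\right) + 190\right) + j{\left(-3 \right)} = \left(\left(\left(-7\right) \left(-3\right) - -52\right) + 190\right) + 2 \left(-3\right) \left(-2 - 3\right) = \left(\left(21 + 52\right) + 190\right) + 2 \left(-3\right) \left(-5\right) = \left(73 + 190\right) + 30 = 263 + 30 = 293$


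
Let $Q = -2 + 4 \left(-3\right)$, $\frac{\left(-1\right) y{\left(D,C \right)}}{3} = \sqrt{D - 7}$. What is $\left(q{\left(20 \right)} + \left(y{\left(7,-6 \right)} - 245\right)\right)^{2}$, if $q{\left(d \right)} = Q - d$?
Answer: $77841$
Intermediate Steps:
$y{\left(D,C \right)} = - 3 \sqrt{-7 + D}$ ($y{\left(D,C \right)} = - 3 \sqrt{D - 7} = - 3 \sqrt{-7 + D}$)
$Q = -14$ ($Q = -2 - 12 = -14$)
$q{\left(d \right)} = -14 - d$
$\left(q{\left(20 \right)} + \left(y{\left(7,-6 \right)} - 245\right)\right)^{2} = \left(\left(-14 - 20\right) - \left(245 + 3 \sqrt{-7 + 7}\right)\right)^{2} = \left(\left(-14 - 20\right) - \left(245 + 3 \sqrt{0}\right)\right)^{2} = \left(-34 - 245\right)^{2} = \left(-279\right)^{2} = 77841$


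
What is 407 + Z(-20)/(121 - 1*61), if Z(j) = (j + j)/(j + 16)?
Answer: 2443/6 ≈ 407.17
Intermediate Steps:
Z(j) = 2*j/(16 + j) (Z(j) = (2*j)/(16 + j) = 2*j/(16 + j))
407 + Z(-20)/(121 - 1*61) = 407 + (2*(-20)/(16 - 20))/(121 - 1*61) = 407 + (2*(-20)/(-4))/(121 - 61) = 407 + (2*(-20)*(-¼))/60 = 407 + 10*(1/60) = 407 + ⅙ = 2443/6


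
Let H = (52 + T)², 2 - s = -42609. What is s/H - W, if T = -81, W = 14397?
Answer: -12065266/841 ≈ -14346.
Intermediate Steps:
s = 42611 (s = 2 - 1*(-42609) = 2 + 42609 = 42611)
H = 841 (H = (52 - 81)² = (-29)² = 841)
s/H - W = 42611/841 - 1*14397 = 42611*(1/841) - 14397 = 42611/841 - 14397 = -12065266/841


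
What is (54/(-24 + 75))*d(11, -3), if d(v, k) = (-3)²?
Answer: 162/17 ≈ 9.5294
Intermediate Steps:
d(v, k) = 9
(54/(-24 + 75))*d(11, -3) = (54/(-24 + 75))*9 = (54/51)*9 = ((1/51)*54)*9 = (18/17)*9 = 162/17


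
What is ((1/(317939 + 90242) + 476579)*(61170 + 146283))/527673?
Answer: 13451978107612800/71795364271 ≈ 1.8737e+5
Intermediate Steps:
((1/(317939 + 90242) + 476579)*(61170 + 146283))/527673 = ((1/408181 + 476579)*207453)*(1/527673) = ((194530492800/408181)*207453)*(1/527673) = (40355934322838400/408181)*(1/527673) = 13451978107612800/71795364271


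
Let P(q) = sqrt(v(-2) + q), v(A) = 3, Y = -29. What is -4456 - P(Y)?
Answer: -4456 - I*sqrt(26) ≈ -4456.0 - 5.099*I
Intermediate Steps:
P(q) = sqrt(3 + q)
-4456 - P(Y) = -4456 - sqrt(3 - 29) = -4456 - sqrt(-26) = -4456 - I*sqrt(26)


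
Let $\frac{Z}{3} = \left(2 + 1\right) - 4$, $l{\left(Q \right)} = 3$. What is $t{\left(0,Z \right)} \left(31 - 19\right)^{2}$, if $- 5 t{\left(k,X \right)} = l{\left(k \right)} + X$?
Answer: $0$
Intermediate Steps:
$Z = -3$ ($Z = 3 \left(\left(2 + 1\right) - 4\right) = 3 \left(3 - 4\right) = 3 \left(-1\right) = -3$)
$t{\left(k,X \right)} = - \frac{3}{5} - \frac{X}{5}$ ($t{\left(k,X \right)} = - \frac{3 + X}{5} = - \frac{3}{5} - \frac{X}{5}$)
$t{\left(0,Z \right)} \left(31 - 19\right)^{2} = \left(- \frac{3}{5} - - \frac{3}{5}\right) \left(31 - 19\right)^{2} = \left(- \frac{3}{5} + \frac{3}{5}\right) 12^{2} = 0 \cdot 144 = 0$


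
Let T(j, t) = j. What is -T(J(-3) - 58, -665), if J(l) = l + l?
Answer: 64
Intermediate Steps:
J(l) = 2*l
-T(J(-3) - 58, -665) = -(2*(-3) - 58) = -(-6 - 58) = -1*(-64) = 64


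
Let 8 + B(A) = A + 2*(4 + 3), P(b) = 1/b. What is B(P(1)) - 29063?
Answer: -29056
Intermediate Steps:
B(A) = 6 + A (B(A) = -8 + (A + 2*(4 + 3)) = -8 + (A + 2*7) = -8 + (A + 14) = -8 + (14 + A) = 6 + A)
B(P(1)) - 29063 = (6 + 1/1) - 29063 = (6 + 1) - 29063 = 7 - 29063 = -29056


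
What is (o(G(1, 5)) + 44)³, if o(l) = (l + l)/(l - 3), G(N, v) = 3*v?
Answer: 804357/8 ≈ 1.0054e+5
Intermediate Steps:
o(l) = 2*l/(-3 + l) (o(l) = (2*l)/(-3 + l) = 2*l/(-3 + l))
(o(G(1, 5)) + 44)³ = (2*(3*5)/(-3 + 3*5) + 44)³ = (2*15/(-3 + 15) + 44)³ = (2*15/12 + 44)³ = (2*15*(1/12) + 44)³ = (5/2 + 44)³ = (93/2)³ = 804357/8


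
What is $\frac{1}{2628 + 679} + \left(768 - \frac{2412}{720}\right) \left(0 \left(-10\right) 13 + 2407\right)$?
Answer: $\frac{121731500077}{66140} \approx 1.8405 \cdot 10^{6}$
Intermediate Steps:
$\frac{1}{2628 + 679} + \left(768 - \frac{2412}{720}\right) \left(0 \left(-10\right) 13 + 2407\right) = \frac{1}{3307} + \left(768 - \frac{67}{20}\right) \left(0 \cdot 13 + 2407\right) = \frac{1}{3307} + \left(768 - \frac{67}{20}\right) \left(0 + 2407\right) = \frac{1}{3307} + \frac{15293}{20} \cdot 2407 = \frac{1}{3307} + \frac{36810251}{20} = \frac{121731500077}{66140}$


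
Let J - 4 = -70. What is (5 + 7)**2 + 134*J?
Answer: -8700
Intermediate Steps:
J = -66 (J = 4 - 70 = -66)
(5 + 7)**2 + 134*J = (5 + 7)**2 + 134*(-66) = 12**2 - 8844 = 144 - 8844 = -8700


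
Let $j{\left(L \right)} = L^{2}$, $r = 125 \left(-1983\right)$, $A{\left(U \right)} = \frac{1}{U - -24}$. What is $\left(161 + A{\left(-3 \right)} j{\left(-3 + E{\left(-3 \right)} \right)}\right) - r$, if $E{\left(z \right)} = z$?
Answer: $\frac{1736264}{7} \approx 2.4804 \cdot 10^{5}$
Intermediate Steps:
$A{\left(U \right)} = \frac{1}{24 + U}$ ($A{\left(U \right)} = \frac{1}{U + 24} = \frac{1}{24 + U}$)
$r = -247875$
$\left(161 + A{\left(-3 \right)} j{\left(-3 + E{\left(-3 \right)} \right)}\right) - r = \left(161 + \frac{\left(-3 - 3\right)^{2}}{24 - 3}\right) - -247875 = \left(161 + \frac{\left(-6\right)^{2}}{21}\right) + 247875 = \left(161 + \frac{1}{21} \cdot 36\right) + 247875 = \left(161 + \frac{12}{7}\right) + 247875 = \frac{1139}{7} + 247875 = \frac{1736264}{7}$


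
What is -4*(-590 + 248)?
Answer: 1368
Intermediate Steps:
-4*(-590 + 248) = -4*(-342) = 1368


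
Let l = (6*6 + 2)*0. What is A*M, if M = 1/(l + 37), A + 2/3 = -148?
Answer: -446/111 ≈ -4.0180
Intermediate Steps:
l = 0 (l = (36 + 2)*0 = 38*0 = 0)
A = -446/3 (A = -⅔ - 148 = -446/3 ≈ -148.67)
M = 1/37 (M = 1/(0 + 37) = 1/37 ≈ 0.027027)
A*M = -446/3*1/37 = -446/111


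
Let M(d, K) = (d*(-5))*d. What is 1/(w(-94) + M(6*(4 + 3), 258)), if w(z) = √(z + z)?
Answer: -2205/19448147 - I*√47/38896294 ≈ -0.00011338 - 1.7625e-7*I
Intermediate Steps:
M(d, K) = -5*d² (M(d, K) = (-5*d)*d = -5*d²)
w(z) = √2*√z (w(z) = √(2*z) = √2*√z)
1/(w(-94) + M(6*(4 + 3), 258)) = 1/(√2*√(-94) - 5*36*(4 + 3)²) = 1/(√2*(I*√94) - 5*(6*7)²) = 1/(2*I*√47 - 5*42²) = 1/(2*I*√47 - 5*1764) = 1/(2*I*√47 - 8820) = 1/(-8820 + 2*I*√47)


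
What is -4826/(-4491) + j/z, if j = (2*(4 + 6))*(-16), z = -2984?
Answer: 1979738/1675143 ≈ 1.1818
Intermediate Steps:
j = -320 (j = (2*10)*(-16) = 20*(-16) = -320)
-4826/(-4491) + j/z = -4826/(-4491) - 320/(-2984) = -4826*(-1/4491) - 320*(-1/2984) = 4826/4491 + 40/373 = 1979738/1675143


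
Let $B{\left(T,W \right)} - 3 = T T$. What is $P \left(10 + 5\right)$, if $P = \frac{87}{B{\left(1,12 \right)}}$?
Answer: $\frac{1305}{4} \approx 326.25$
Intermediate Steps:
$B{\left(T,W \right)} = 3 + T^{2}$ ($B{\left(T,W \right)} = 3 + T T = 3 + T^{2}$)
$P = \frac{87}{4}$ ($P = \frac{87}{3 + 1^{2}} = \frac{87}{3 + 1} = \frac{87}{4} \approx 21.75$)
$P \left(10 + 5\right) = \frac{87 \left(10 + 5\right)}{4} = \frac{87}{4} \cdot 15 = \frac{1305}{4}$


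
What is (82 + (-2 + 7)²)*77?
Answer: 8239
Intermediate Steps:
(82 + (-2 + 7)²)*77 = (82 + 5²)*77 = (82 + 25)*77 = 107*77 = 8239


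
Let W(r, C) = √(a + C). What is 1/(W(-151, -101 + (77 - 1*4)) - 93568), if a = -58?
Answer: -1088/101801985 - I*√86/8754970710 ≈ -1.0687e-5 - 1.0592e-9*I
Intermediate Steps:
W(r, C) = √(-58 + C)
1/(W(-151, -101 + (77 - 1*4)) - 93568) = 1/(√(-58 + (-101 + (77 - 1*4))) - 93568) = 1/(√(-58 + (-101 + (77 - 4))) - 93568) = 1/(√(-58 + (-101 + 73)) - 93568) = 1/(√(-58 - 28) - 93568) = 1/(√(-86) - 93568) = 1/(I*√86 - 93568) = 1/(-93568 + I*√86)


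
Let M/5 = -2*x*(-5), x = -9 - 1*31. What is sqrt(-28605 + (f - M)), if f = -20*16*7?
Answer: 3*I*sqrt(3205) ≈ 169.84*I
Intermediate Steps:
x = -40 (x = -9 - 31 = -40)
M = -2000 (M = 5*(-2*(-40)*(-5)) = 5*(80*(-5)) = 5*(-400) = -2000)
f = -2240 (f = -320*7 = -2240)
sqrt(-28605 + (f - M)) = sqrt(-28605 + (-2240 - 1*(-2000))) = sqrt(-28605 + (-2240 + 2000)) = sqrt(-28605 - 240) = sqrt(-28845) = 3*I*sqrt(3205)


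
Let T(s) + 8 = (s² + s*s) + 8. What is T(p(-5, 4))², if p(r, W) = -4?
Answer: 1024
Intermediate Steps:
T(s) = 2*s² (T(s) = -8 + ((s² + s*s) + 8) = -8 + ((s² + s²) + 8) = -8 + (2*s² + 8) = -8 + (8 + 2*s²) = 2*s²)
T(p(-5, 4))² = (2*(-4)²)² = (2*16)² = 32² = 1024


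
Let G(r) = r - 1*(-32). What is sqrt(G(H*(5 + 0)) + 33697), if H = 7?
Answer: 2*sqrt(8441) ≈ 183.75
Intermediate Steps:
G(r) = 32 + r (G(r) = r + 32 = 32 + r)
sqrt(G(H*(5 + 0)) + 33697) = sqrt((32 + 7*(5 + 0)) + 33697) = sqrt((32 + 7*5) + 33697) = sqrt((32 + 35) + 33697) = sqrt(67 + 33697) = sqrt(33764) = 2*sqrt(8441)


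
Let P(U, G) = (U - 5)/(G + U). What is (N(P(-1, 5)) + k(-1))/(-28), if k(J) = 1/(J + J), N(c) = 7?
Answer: -13/56 ≈ -0.23214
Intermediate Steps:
P(U, G) = (-5 + U)/(G + U)
k(J) = 1/(2*J)
(N(P(-1, 5)) + k(-1))/(-28) = (7 + (1/2)/(-1))/(-28) = (7 + (1/2)*(-1))*(-1/28) = (7 - 1/2)*(-1/28) = (13/2)*(-1/28) = -13/56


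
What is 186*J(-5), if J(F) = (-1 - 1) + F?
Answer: -1302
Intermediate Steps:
J(F) = -2 + F
186*J(-5) = 186*(-2 - 5) = 186*(-7) = -1302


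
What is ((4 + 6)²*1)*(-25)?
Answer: -2500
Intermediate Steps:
((4 + 6)²*1)*(-25) = (10²*1)*(-25) = (100*1)*(-25) = 100*(-25) = -2500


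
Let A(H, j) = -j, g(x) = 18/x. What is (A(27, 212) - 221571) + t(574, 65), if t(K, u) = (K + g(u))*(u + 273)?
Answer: -138387/5 ≈ -27677.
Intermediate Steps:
t(K, u) = (273 + u)*(K + 18/u) (t(K, u) = (K + 18/u)*(u + 273) = (K + 18/u)*(273 + u) = (273 + u)*(K + 18/u))
(A(27, 212) - 221571) + t(574, 65) = (-1*212 - 221571) + (18 + 273*574 + 4914/65 + 574*65) = (-212 - 221571) + (18 + 156702 + 4914*(1/65) + 37310) = -221783 + (18 + 156702 + 378/5 + 37310) = -221783 + 970528/5 = -138387/5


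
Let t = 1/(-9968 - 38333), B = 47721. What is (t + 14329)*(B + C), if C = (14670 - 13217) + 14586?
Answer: 44128616585280/48301 ≈ 9.1362e+8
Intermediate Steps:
C = 16039 (C = 1453 + 14586 = 16039)
t = -1/48301 (t = 1/(-48301) = -1/48301 ≈ -2.0704e-5)
(t + 14329)*(B + C) = (-1/48301 + 14329)*(47721 + 16039) = (692105028/48301)*63760 = 44128616585280/48301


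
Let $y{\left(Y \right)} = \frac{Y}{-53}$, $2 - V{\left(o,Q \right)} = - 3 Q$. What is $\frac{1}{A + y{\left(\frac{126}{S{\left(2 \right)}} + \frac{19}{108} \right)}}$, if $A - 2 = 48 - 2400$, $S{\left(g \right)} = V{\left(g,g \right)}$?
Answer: $- \frac{1431}{3363280} \approx -0.00042548$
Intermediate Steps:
$V{\left(o,Q \right)} = 2 + 3 Q$ ($V{\left(o,Q \right)} = 2 - - 3 Q = 2 + 3 Q$)
$S{\left(g \right)} = 2 + 3 g$
$A = -2350$ ($A = 2 + \left(48 - 2400\right) = 2 - 2352 = -2350$)
$y{\left(Y \right)} = - \frac{Y}{53}$ ($y{\left(Y \right)} = Y \left(- \frac{1}{53}\right) = - \frac{Y}{53}$)
$\frac{1}{A + y{\left(\frac{126}{S{\left(2 \right)}} + \frac{19}{108} \right)}} = \frac{1}{-2350 - \frac{\frac{126}{2 + 3 \cdot 2} + \frac{19}{108}}{53}} = \frac{1}{-2350 - \frac{\frac{126}{2 + 6} + 19 \cdot \frac{1}{108}}{53}} = \frac{1}{-2350 - \frac{\frac{126}{8} + \frac{19}{108}}{53}} = \frac{1}{-2350 - \frac{126 \cdot \frac{1}{8} + \frac{19}{108}}{53}} = \frac{1}{-2350 - \frac{\frac{63}{4} + \frac{19}{108}}{53}} = \frac{1}{-2350 - \frac{430}{1431}} = \frac{1}{- \frac{3363280}{1431}} = - \frac{1431}{3363280}$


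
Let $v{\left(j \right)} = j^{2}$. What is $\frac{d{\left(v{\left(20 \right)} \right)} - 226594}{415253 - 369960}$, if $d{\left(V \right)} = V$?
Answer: $- \frac{226194}{45293} \approx -4.994$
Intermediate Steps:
$\frac{d{\left(v{\left(20 \right)} \right)} - 226594}{415253 - 369960} = \frac{20^{2} - 226594}{415253 - 369960} = \frac{400 - 226594}{45293} = \left(-226194\right) \frac{1}{45293} = - \frac{226194}{45293}$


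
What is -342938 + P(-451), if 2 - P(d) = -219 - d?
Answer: -343168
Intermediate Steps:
P(d) = 221 + d (P(d) = 2 - (-219 - d) = 2 + (219 + d) = 221 + d)
-342938 + P(-451) = -342938 + (221 - 451) = -342938 - 230 = -343168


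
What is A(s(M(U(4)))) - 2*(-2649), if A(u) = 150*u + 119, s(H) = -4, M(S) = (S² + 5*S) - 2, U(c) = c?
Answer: 4817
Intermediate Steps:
M(S) = -2 + S² + 5*S
A(u) = 119 + 150*u
A(s(M(U(4)))) - 2*(-2649) = (119 + 150*(-4)) - 2*(-2649) = (119 - 600) - 1*(-5298) = -481 + 5298 = 4817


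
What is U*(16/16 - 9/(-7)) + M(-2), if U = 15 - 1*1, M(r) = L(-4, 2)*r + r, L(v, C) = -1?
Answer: 32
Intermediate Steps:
M(r) = 0 (M(r) = -r + r = 0)
U = 14 (U = 15 - 1 = 14)
U*(16/16 - 9/(-7)) + M(-2) = 14*(16/16 - 9/(-7)) + 0 = 14*(16*(1/16) - 9*(-⅐)) + 0 = 14*(1 + 9/7) + 0 = 14*(16/7) + 0 = 32 + 0 = 32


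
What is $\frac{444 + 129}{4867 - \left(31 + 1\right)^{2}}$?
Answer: $\frac{191}{1281} \approx 0.1491$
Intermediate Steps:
$\frac{444 + 129}{4867 - \left(31 + 1\right)^{2}} = \frac{573}{4867 - 32^{2}} = \frac{573}{4867 - 1024} = \frac{573}{3843} = 573 \cdot \frac{1}{3843} = \frac{191}{1281}$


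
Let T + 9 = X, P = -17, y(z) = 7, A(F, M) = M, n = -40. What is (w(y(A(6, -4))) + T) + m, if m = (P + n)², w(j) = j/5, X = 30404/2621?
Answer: 42630567/13105 ≈ 3253.0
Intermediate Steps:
X = 30404/2621 (X = 30404*(1/2621) = 30404/2621 ≈ 11.600)
T = 6815/2621 (T = -9 + 30404/2621 = 6815/2621 ≈ 2.6002)
w(j) = j/5 (w(j) = j*(⅕) = j/5)
m = 3249 (m = (-17 - 40)² = (-57)² = 3249)
(w(y(A(6, -4))) + T) + m = ((⅕)*7 + 6815/2621) + 3249 = (7/5 + 6815/2621) + 3249 = 52422/13105 + 3249 = 42630567/13105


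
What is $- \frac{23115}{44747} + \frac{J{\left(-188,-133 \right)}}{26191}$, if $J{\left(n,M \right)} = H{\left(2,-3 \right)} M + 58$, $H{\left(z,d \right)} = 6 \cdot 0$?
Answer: $- \frac{602809639}{1171968677} \approx -0.51436$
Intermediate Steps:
$H{\left(z,d \right)} = 0$
$J{\left(n,M \right)} = 58$ ($J{\left(n,M \right)} = 0 M + 58 = 0 + 58 = 58$)
$- \frac{23115}{44747} + \frac{J{\left(-188,-133 \right)}}{26191} = - \frac{23115}{44747} + \frac{58}{26191} = - \frac{602809639}{1171968677}$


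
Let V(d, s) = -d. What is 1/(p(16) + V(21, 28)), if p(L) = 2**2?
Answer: -1/17 ≈ -0.058824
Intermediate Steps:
p(L) = 4
1/(p(16) + V(21, 28)) = 1/(4 - 1*21) = 1/(4 - 21) = 1/(-17) = -1/17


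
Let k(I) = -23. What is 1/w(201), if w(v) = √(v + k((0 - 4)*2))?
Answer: √178/178 ≈ 0.074953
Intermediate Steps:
w(v) = √(-23 + v) (w(v) = √(v - 23) = √(-23 + v))
1/w(201) = 1/(√(-23 + 201)) = 1/(√178) = √178/178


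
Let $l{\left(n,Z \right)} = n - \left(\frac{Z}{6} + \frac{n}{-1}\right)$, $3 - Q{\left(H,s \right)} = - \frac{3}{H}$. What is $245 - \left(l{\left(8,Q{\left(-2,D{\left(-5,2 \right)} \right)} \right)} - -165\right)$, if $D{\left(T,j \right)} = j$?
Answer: $\frac{257}{4} \approx 64.25$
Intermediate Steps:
$Q{\left(H,s \right)} = 3 + \frac{3}{H}$ ($Q{\left(H,s \right)} = 3 - - \frac{3}{H} = 3 + \frac{3}{H}$)
$l{\left(n,Z \right)} = 2 n - \frac{Z}{6}$ ($l{\left(n,Z \right)} = n - \left(Z \frac{1}{6} + n \left(-1\right)\right) = n - \left(\frac{Z}{6} - n\right) = n - \left(- n + \frac{Z}{6}\right) = 2 n - \frac{Z}{6}$)
$245 - \left(l{\left(8,Q{\left(-2,D{\left(-5,2 \right)} \right)} \right)} - -165\right) = 245 - \left(\left(2 \cdot 8 - \frac{3 + \frac{3}{-2}}{6}\right) - -165\right) = 245 - \left(\left(16 - \frac{3 + 3 \left(- \frac{1}{2}\right)}{6}\right) + 165\right) = 245 - \left(\left(16 - \frac{3 - \frac{3}{2}}{6}\right) + 165\right) = 245 - \left(\left(16 - \frac{1}{4}\right) + 165\right) = 245 - \left(\frac{63}{4} + 165\right) = 245 - \frac{723}{4} = \frac{257}{4}$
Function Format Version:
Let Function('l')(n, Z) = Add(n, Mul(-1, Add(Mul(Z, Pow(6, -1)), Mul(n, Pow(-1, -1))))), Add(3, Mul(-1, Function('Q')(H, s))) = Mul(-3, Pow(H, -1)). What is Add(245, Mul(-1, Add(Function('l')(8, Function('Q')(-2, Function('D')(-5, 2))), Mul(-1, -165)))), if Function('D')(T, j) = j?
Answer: Rational(257, 4) ≈ 64.250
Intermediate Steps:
Function('Q')(H, s) = Add(3, Mul(3, Pow(H, -1))) (Function('Q')(H, s) = Add(3, Mul(-1, Mul(-3, Pow(H, -1)))) = Add(3, Mul(3, Pow(H, -1))))
Function('l')(n, Z) = Add(Mul(2, n), Mul(Rational(-1, 6), Z)) (Function('l')(n, Z) = Add(n, Mul(-1, Add(Mul(Z, Rational(1, 6)), Mul(n, -1)))) = Add(n, Mul(-1, Add(Mul(Rational(1, 6), Z), Mul(-1, n)))) = Add(n, Mul(-1, Add(Mul(-1, n), Mul(Rational(1, 6), Z)))) = Add(n, Add(n, Mul(Rational(-1, 6), Z))) = Add(Mul(2, n), Mul(Rational(-1, 6), Z)))
Add(245, Mul(-1, Add(Function('l')(8, Function('Q')(-2, Function('D')(-5, 2))), Mul(-1, -165)))) = Add(245, Mul(-1, Add(Add(Mul(2, 8), Mul(Rational(-1, 6), Add(3, Mul(3, Pow(-2, -1))))), Mul(-1, -165)))) = Add(245, Mul(-1, Add(Add(16, Mul(Rational(-1, 6), Add(3, Mul(3, Rational(-1, 2))))), 165))) = Add(245, Mul(-1, Add(Add(16, Mul(Rational(-1, 6), Add(3, Rational(-3, 2)))), 165))) = Add(245, Mul(-1, Add(Add(16, Mul(Rational(-1, 6), Rational(3, 2))), 165))) = Add(245, Mul(-1, Add(Add(16, Rational(-1, 4)), 165))) = Add(245, Mul(-1, Add(Rational(63, 4), 165))) = Add(245, Mul(-1, Rational(723, 4))) = Add(245, Rational(-723, 4)) = Rational(257, 4)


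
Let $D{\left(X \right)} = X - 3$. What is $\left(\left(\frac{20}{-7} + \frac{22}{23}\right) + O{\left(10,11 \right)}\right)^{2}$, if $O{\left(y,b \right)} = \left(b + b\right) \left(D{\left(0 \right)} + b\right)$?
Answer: $\frac{785680900}{25921} \approx 30311.0$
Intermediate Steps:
$D{\left(X \right)} = -3 + X$
$O{\left(y,b \right)} = 2 b \left(-3 + b\right)$ ($O{\left(y,b \right)} = \left(b + b\right) \left(\left(-3 + 0\right) + b\right) = 2 b \left(-3 + b\right)$)
$\left(\left(\frac{20}{-7} + \frac{22}{23}\right) + O{\left(10,11 \right)}\right)^{2} = \left(\left(\frac{20}{-7} + \frac{22}{23}\right) + 2 \cdot 11 \left(-3 + 11\right)\right)^{2} = \left(\left(20 \left(- \frac{1}{7}\right) + 22 \cdot \frac{1}{23}\right) + 2 \cdot 11 \cdot 8\right)^{2} = \left(\left(- \frac{20}{7} + \frac{22}{23}\right) + 176\right)^{2} = \left(- \frac{306}{161} + 176\right)^{2} = \left(\frac{28030}{161}\right)^{2} = \frac{785680900}{25921}$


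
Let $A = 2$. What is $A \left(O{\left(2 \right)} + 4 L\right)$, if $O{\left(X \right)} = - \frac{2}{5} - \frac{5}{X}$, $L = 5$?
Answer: $\frac{171}{5} \approx 34.2$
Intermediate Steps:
$O{\left(X \right)} = - \frac{2}{5} - \frac{5}{X}$ ($O{\left(X \right)} = \left(-2\right) \frac{1}{5} - \frac{5}{X} = - \frac{2}{5} - \frac{5}{X}$)
$A \left(O{\left(2 \right)} + 4 L\right) = 2 \left(\left(- \frac{2}{5} - \frac{5}{2}\right) + 4 \cdot 5\right) = 2 \left(\left(- \frac{2}{5} - \frac{5}{2}\right) + 20\right) = 2 \left(- \frac{29}{10} + 20\right) = 2 \cdot \frac{171}{10} = \frac{171}{5}$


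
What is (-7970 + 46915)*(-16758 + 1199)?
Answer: -605945255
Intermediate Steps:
(-7970 + 46915)*(-16758 + 1199) = 38945*(-15559) = -605945255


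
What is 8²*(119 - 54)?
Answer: 4160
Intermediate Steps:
8²*(119 - 54) = 64*65 = 4160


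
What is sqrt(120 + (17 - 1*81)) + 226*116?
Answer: 26216 + 2*sqrt(14) ≈ 26223.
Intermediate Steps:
sqrt(120 + (17 - 1*81)) + 226*116 = sqrt(120 + (17 - 81)) + 26216 = sqrt(120 - 64) + 26216 = sqrt(56) + 26216 = 2*sqrt(14) + 26216 = 26216 + 2*sqrt(14)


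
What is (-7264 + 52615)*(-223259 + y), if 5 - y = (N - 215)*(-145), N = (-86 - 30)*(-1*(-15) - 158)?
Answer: 97542336681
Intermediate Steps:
N = 16588 (N = -116*(15 - 158) = -116*(-143) = 16588)
y = 2374090 (y = 5 - (16588 - 215)*(-145) = 5 - 16373*(-145) = 5 - 1*(-2374085) = 5 + 2374085 = 2374090)
(-7264 + 52615)*(-223259 + y) = (-7264 + 52615)*(-223259 + 2374090) = 45351*2150831 = 97542336681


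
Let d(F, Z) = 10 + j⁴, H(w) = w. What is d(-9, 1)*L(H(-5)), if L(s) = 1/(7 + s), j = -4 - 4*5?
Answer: 165893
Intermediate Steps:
j = -24 (j = -4 - 20 = -24)
d(F, Z) = 331786 (d(F, Z) = 10 + (-24)⁴ = 10 + 331776 = 331786)
d(-9, 1)*L(H(-5)) = 331786/(7 - 5) = 331786/2 = 331786*(½) = 165893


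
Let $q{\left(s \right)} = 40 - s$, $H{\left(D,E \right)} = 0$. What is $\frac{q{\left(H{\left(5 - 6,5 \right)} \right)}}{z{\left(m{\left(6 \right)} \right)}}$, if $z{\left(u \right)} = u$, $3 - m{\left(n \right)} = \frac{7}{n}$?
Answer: $\frac{240}{11} \approx 21.818$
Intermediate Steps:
$m{\left(n \right)} = 3 - \frac{7}{n}$
$\frac{q{\left(H{\left(5 - 6,5 \right)} \right)}}{z{\left(m{\left(6 \right)} \right)}} = \frac{40 - 0}{3 - \frac{7}{6}} = \frac{40 + 0}{3 - \frac{7}{6}} = \frac{40}{3 - \frac{7}{6}} = \frac{40}{\frac{11}{6}} = 40 \cdot \frac{6}{11} = \frac{240}{11}$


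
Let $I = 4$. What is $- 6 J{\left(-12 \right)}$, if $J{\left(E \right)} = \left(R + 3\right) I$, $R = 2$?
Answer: $-120$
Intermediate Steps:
$J{\left(E \right)} = 20$ ($J{\left(E \right)} = \left(2 + 3\right) 4 = 5 \cdot 4 = 20$)
$- 6 J{\left(-12 \right)} = \left(-6\right) 20 = -120$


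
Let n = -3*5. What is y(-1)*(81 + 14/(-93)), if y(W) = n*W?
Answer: 37595/31 ≈ 1212.7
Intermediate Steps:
n = -15
y(W) = -15*W
y(-1)*(81 + 14/(-93)) = (-15*(-1))*(81 + 14/(-93)) = 15*(81 + 14*(-1/93)) = 15*(81 - 14/93) = 15*(7519/93) = 37595/31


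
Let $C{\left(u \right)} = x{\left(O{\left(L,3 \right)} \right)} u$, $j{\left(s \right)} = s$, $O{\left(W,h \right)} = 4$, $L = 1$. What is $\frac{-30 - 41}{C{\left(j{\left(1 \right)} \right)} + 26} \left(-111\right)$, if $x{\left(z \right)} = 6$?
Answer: $\frac{7881}{32} \approx 246.28$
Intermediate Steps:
$C{\left(u \right)} = 6 u$
$\frac{-30 - 41}{C{\left(j{\left(1 \right)} \right)} + 26} \left(-111\right) = \frac{-30 - 41}{6 \cdot 1 + 26} \left(-111\right) = - \frac{71}{6 + 26} \left(-111\right) = - \frac{71}{32} \left(-111\right) = \left(-71\right) \frac{1}{32} \left(-111\right) = \left(- \frac{71}{32}\right) \left(-111\right) = \frac{7881}{32}$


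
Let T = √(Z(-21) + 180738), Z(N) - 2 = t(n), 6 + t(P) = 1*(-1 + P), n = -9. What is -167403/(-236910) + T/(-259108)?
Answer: 55801/78970 - √45181/129554 ≈ 0.70497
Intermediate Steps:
t(P) = -7 + P (t(P) = -6 + 1*(-1 + P) = -6 + (-1 + P) = -7 + P)
Z(N) = -14 (Z(N) = 2 + (-7 - 9) = 2 - 16 = -14)
T = 2*√45181 (T = √(-14 + 180738) = √180724 = 2*√45181 ≈ 425.12)
-167403/(-236910) + T/(-259108) = -167403/(-236910) + (2*√45181)/(-259108) = -167403*(-1/236910) + (2*√45181)*(-1/259108) = 55801/78970 - √45181/129554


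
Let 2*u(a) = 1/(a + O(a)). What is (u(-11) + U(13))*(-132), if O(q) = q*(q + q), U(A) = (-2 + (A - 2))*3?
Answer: -24950/7 ≈ -3564.3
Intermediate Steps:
U(A) = -12 + 3*A (U(A) = (-2 + (-2 + A))*3 = (-4 + A)*3 = -12 + 3*A)
O(q) = 2*q² (O(q) = q*(2*q) = 2*q²)
u(a) = 1/(2*(a + 2*a²))
(u(-11) + U(13))*(-132) = ((½)/(-11*(1 + 2*(-11))) + (-12 + 3*13))*(-132) = ((½)*(-1/11)/(1 - 22) + (-12 + 39))*(-132) = ((½)*(-1/11)/(-21) + 27)*(-132) = ((½)*(-1/11)*(-1/21) + 27)*(-132) = (1/462 + 27)*(-132) = (12475/462)*(-132) = -24950/7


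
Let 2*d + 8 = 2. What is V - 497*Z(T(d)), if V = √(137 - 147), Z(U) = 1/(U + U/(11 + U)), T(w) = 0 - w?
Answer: -6958/45 + I*√10 ≈ -154.62 + 3.1623*I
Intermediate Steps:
d = -3 (d = -4 + (½)*2 = -4 + 1 = -3)
T(w) = -w
V = I*√10 (V = √(-10) = I*√10 ≈ 3.1623*I)
V - 497*Z(T(d)) = I*√10 - 497*(11 - 1*(-3))/(((-1*(-3)))*(12 - 1*(-3))) = I*√10 - 497*(11 + 3)/(3*(12 + 3)) = I*√10 - 497*14/(3*15) = I*√10 - 497*14/45 = I*√10 - 6958/45 = -6958/45 + I*√10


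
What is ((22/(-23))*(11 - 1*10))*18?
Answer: -396/23 ≈ -17.217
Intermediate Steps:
((22/(-23))*(11 - 1*10))*18 = ((22*(-1/23))*(11 - 10))*18 = -22/23*1*18 = -22/23*18 = -396/23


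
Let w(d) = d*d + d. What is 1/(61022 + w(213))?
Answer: 1/106604 ≈ 9.3805e-6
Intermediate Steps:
w(d) = d + d² (w(d) = d² + d = d + d²)
1/(61022 + w(213)) = 1/(61022 + 213*(1 + 213)) = 1/(61022 + 213*214) = 1/(61022 + 45582) = 1/106604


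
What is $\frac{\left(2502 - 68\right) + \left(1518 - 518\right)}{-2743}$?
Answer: $- \frac{3434}{2743} \approx -1.2519$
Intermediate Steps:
$\frac{\left(2502 - 68\right) + \left(1518 - 518\right)}{-2743} = \left(2434 + \left(1518 - 518\right)\right) \left(- \frac{1}{2743}\right) = \left(2434 + 1000\right) \left(- \frac{1}{2743}\right) = 3434 \left(- \frac{1}{2743}\right) = - \frac{3434}{2743}$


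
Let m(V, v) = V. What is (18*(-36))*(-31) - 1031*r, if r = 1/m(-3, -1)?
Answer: 61295/3 ≈ 20432.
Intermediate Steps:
r = -⅓ (r = 1/(-3) = -⅓ ≈ -0.33333)
(18*(-36))*(-31) - 1031*r = (18*(-36))*(-31) - 1031*(-⅓) = -648*(-31) + 1031/3 = 20088 + 1031/3 = 61295/3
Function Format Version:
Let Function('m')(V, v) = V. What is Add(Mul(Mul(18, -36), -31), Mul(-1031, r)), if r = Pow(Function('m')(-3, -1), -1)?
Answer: Rational(61295, 3) ≈ 20432.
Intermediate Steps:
r = Rational(-1, 3) (r = Pow(-3, -1) = Rational(-1, 3) ≈ -0.33333)
Add(Mul(Mul(18, -36), -31), Mul(-1031, r)) = Add(Mul(Mul(18, -36), -31), Mul(-1031, Rational(-1, 3))) = Add(Mul(-648, -31), Rational(1031, 3)) = Add(20088, Rational(1031, 3)) = Rational(61295, 3)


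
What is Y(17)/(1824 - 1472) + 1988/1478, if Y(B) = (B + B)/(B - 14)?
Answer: 537395/390192 ≈ 1.3773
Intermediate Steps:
Y(B) = 2*B/(-14 + B) (Y(B) = (2*B)/(-14 + B) = 2*B/(-14 + B))
Y(17)/(1824 - 1472) + 1988/1478 = (2*17/(-14 + 17))/(1824 - 1472) + 1988/1478 = (2*17/3)/352 + 1988*(1/1478) = (2*17*(⅓))*(1/352) + 994/739 = (34/3)*(1/352) + 994/739 = 17/528 + 994/739 = 537395/390192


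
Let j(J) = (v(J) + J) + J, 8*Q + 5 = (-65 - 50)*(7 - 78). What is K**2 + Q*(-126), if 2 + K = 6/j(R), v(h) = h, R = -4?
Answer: -514055/4 ≈ -1.2851e+5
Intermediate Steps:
Q = 1020 (Q = -5/8 + ((-65 - 50)*(7 - 78))/8 = -5/8 + (-115*(-71))/8 = -5/8 + (1/8)*8165 = -5/8 + 8165/8 = 1020)
j(J) = 3*J (j(J) = (J + J) + J = 2*J + J = 3*J)
K = -5/2 (K = -2 + 6/((3*(-4))) = -2 + 6/(-12) = -2 + 6*(-1/12) = -2 - 1/2 = -5/2 ≈ -2.5000)
K**2 + Q*(-126) = (-5/2)**2 + 1020*(-126) = 25/4 - 128520 = -514055/4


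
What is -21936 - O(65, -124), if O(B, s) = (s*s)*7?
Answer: -129568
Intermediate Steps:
O(B, s) = 7*s² (O(B, s) = s²*7 = 7*s²)
-21936 - O(65, -124) = -21936 - 7*(-124)² = -21936 - 7*15376 = -21936 - 1*107632 = -21936 - 107632 = -129568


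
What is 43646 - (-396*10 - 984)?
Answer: 48590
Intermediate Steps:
43646 - (-396*10 - 984) = 43646 - (-3960 - 984) = 43646 - 1*(-4944) = 43646 + 4944 = 48590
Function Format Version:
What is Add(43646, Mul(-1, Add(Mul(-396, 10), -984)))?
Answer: 48590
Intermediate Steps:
Add(43646, Mul(-1, Add(Mul(-396, 10), -984))) = Add(43646, Mul(-1, Add(-3960, -984))) = Add(43646, Mul(-1, -4944)) = Add(43646, 4944) = 48590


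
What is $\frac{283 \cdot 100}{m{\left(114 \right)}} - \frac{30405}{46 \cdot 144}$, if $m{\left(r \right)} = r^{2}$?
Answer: $- \frac{5769005}{2391264} \approx -2.4125$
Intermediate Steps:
$\frac{283 \cdot 100}{m{\left(114 \right)}} - \frac{30405}{46 \cdot 144} = \frac{283 \cdot 100}{114^{2}} - \frac{30405}{46 \cdot 144} = \frac{28300}{12996} - \frac{30405}{6624} = 28300 \cdot \frac{1}{12996} - \frac{10135}{2208} = \frac{7075}{3249} - \frac{10135}{2208} = - \frac{5769005}{2391264}$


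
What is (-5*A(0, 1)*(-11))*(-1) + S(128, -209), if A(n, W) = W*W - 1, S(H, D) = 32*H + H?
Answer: 4224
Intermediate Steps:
S(H, D) = 33*H
A(n, W) = -1 + W² (A(n, W) = W² - 1 = -1 + W²)
(-5*A(0, 1)*(-11))*(-1) + S(128, -209) = (-5*(-1 + 1²)*(-11))*(-1) + 33*128 = (-5*(-1 + 1)*(-11))*(-1) + 4224 = (-5*0*(-11))*(-1) + 4224 = (0*(-11))*(-1) + 4224 = 0*(-1) + 4224 = 0 + 4224 = 4224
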